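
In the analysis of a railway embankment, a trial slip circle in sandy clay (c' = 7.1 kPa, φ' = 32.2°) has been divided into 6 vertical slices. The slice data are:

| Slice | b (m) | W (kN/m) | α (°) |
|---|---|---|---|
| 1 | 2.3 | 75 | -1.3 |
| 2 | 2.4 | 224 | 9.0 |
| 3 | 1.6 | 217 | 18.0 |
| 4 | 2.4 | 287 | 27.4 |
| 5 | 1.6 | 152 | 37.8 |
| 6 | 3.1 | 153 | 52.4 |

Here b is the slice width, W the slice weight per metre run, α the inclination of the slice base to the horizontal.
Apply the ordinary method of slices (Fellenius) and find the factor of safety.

Ordinary method of slices: FS = Σ[c'·Δl_i + (W_i cosα_i)·tanφ'] / Σ W_i sinα_i, with Δl_i = b_i / cosα_i.
Slice 1: Δl = 2.3/cos(-1.3°) = 2.301 m; N'_1 = 75·cos(-1.3°) = 75.0; c'Δl = 16.33; W sinα = -1.7
Slice 2: Δl = 2.4/cos9.0° = 2.430 m; N'_2 = 224·cos9.0° = 221.2; c'Δl = 17.25; W sinα = 35.0
Slice 3: Δl = 1.6/cos18.0° = 1.682 m; N'_3 = 217·cos18.0° = 206.4; c'Δl = 11.94; W sinα = 67.1
Slice 4: Δl = 2.4/cos27.4° = 2.703 m; N'_4 = 287·cos27.4° = 254.8; c'Δl = 19.19; W sinα = 132.1
Slice 5: Δl = 1.6/cos37.8° = 2.025 m; N'_5 = 152·cos37.8° = 120.1; c'Δl = 14.38; W sinα = 93.2
Slice 6: Δl = 3.1/cos52.4° = 5.081 m; N'_6 = 153·cos52.4° = 93.4; c'Δl = 36.07; W sinα = 121.2
Σc'Δl = 115.2 kN/m; ΣN' = 970.9 kN/m; ΣW sinα = 446.9 kN/m
Resisting = 115.2 + 970.9·tan32.2° = 115.2 + 611.4 = 726.6 kN/m
FS = 726.6 / 446.9 = 1.626

FS = 1.63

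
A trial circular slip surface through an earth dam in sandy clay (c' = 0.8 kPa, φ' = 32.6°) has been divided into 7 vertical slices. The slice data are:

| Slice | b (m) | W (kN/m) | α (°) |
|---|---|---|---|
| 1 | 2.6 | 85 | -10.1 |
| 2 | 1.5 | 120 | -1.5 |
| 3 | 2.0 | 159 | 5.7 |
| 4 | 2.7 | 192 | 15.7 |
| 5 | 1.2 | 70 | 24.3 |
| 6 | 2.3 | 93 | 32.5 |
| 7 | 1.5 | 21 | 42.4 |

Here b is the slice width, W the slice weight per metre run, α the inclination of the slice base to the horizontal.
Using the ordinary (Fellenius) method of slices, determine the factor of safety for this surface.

FS = 3.24

Ordinary method of slices: FS = Σ[c'·Δl_i + (W_i cosα_i)·tanφ'] / Σ W_i sinα_i, with Δl_i = b_i / cosα_i.
Slice 1: Δl = 2.6/cos(-10.1°) = 2.641 m; N'_1 = 85·cos(-10.1°) = 83.7; c'Δl = 2.11; W sinα = -14.9
Slice 2: Δl = 1.5/cos(-1.5°) = 1.501 m; N'_2 = 120·cos(-1.5°) = 120.0; c'Δl = 1.20; W sinα = -3.1
Slice 3: Δl = 2.0/cos5.7° = 2.010 m; N'_3 = 159·cos5.7° = 158.2; c'Δl = 1.61; W sinα = 15.8
Slice 4: Δl = 2.7/cos15.7° = 2.805 m; N'_4 = 192·cos15.7° = 184.8; c'Δl = 2.24; W sinα = 52.0
Slice 5: Δl = 1.2/cos24.3° = 1.317 m; N'_5 = 70·cos24.3° = 63.8; c'Δl = 1.05; W sinα = 28.8
Slice 6: Δl = 2.3/cos32.5° = 2.727 m; N'_6 = 93·cos32.5° = 78.4; c'Δl = 2.18; W sinα = 50.0
Slice 7: Δl = 1.5/cos42.4° = 2.031 m; N'_7 = 21·cos42.4° = 15.5; c'Δl = 1.63; W sinα = 14.2
Σc'Δl = 12.0 kN/m; ΣN' = 704.4 kN/m; ΣW sinα = 142.6 kN/m
Resisting = 12.0 + 704.4·tan32.6° = 12.0 + 450.5 = 462.5 kN/m
FS = 462.5 / 142.6 = 3.243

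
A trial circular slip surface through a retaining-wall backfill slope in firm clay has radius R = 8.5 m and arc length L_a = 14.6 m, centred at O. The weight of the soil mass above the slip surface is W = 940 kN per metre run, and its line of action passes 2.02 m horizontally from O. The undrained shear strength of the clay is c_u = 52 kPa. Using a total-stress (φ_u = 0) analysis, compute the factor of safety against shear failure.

FS = 3.40

Taking moments about the centre O, the resisting moment is provided by the undrained shear strength acting along the arc:
M_R = c_u·L_a·R = 52·14.60·8.5 = 6453.2 kN·m/m
M_D = W·d = 940·2.02 = 1898.8 kN·m/m
FS = M_R / M_D = 6453.2 / 1898.8 = 3.399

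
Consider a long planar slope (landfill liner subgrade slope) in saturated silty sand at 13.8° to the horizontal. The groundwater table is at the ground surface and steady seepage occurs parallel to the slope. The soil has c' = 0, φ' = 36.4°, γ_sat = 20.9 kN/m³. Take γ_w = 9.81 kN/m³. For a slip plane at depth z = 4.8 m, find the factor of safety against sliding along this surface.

With seepage parallel to the slope and the water table at the surface, the effective normal stress on the slip plane uses the buoyant unit weight γ' = γ_sat − γ_w while the driving shear stress uses γ_sat:
FS = [c' + γ' z cos²β tanφ'] / [γ_sat z sinβ cosβ]
(For c' = 0 this reduces to FS = (γ'/γ_sat)·tanφ'/tanβ.)
γ' = 20.9 − 9.81 = 11.09 kN/m³
Numerator = 0.0 + 11.09·4.8·cos²13.8°·tan36.4° = 0.0 + 11.09·4.8·0.9431·0.7373 = 37.013 kPa
Denominator = 20.9·4.8·sin13.8°·cos13.8° = 20.9·4.8·0.2385·0.9711 = 23.239 kPa
FS = 37.013 / 23.239 = 1.593

FS = 1.59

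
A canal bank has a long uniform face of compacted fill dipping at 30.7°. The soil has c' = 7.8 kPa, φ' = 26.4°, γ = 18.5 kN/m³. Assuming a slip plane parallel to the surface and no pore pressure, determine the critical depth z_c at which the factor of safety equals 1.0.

Setting FS = 1.00 in FS = [c' + γz cos²β tanφ'] / [γz sinβ cosβ] and solving for z:
z = c' / [γ cosβ (FS·sinβ − cosβ·tanφ')]
  = 7.8 / [18.5·cos30.7°·(1.00·sin30.7° − cos30.7°·tan26.4°)]
  = 7.8 / [18.5·0.8599·(1.00·0.5105 − 0.8599·0.4964)]
  = 7.8 / 1.3316 = 5.858 m

z_c = 5.86 m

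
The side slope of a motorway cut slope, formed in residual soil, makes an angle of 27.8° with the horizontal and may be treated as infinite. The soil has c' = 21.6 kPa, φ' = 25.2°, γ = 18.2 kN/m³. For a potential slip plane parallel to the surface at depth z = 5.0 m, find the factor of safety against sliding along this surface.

FS = 1.47

For an infinite slope with a slip plane parallel to the surface (no pore pressure): FS = [c' + γz cos²β tanφ'] / [γz sinβ cosβ].
γz = 18.2·5.0 = 91.00 kN/m²
Numerator = 21.6 + 91.00·cos²27.8°·tan25.2° = 21.6 + 91.00·0.7825·0.4706 = 55.107 kPa
Denominator = 91.00·sin27.8°·cos27.8° = 91.00·0.4664·0.8846 = 37.543 kPa
FS = 55.107 / 37.543 = 1.468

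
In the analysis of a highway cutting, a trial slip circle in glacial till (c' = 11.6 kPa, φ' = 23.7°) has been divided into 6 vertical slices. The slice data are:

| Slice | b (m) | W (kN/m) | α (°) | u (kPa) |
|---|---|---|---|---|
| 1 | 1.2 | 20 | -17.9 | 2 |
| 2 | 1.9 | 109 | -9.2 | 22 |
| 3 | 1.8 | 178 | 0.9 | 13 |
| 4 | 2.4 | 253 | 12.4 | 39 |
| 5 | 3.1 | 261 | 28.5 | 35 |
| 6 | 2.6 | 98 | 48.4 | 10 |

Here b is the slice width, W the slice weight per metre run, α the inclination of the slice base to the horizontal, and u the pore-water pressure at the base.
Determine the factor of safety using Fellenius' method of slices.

Ordinary method of slices: FS = Σ[c'·Δl_i + (W_i cosα_i − u_i·Δl_i)·tanφ'] / Σ W_i sinα_i, with Δl_i = b_i / cosα_i.
Slice 1: Δl = 1.2/cos(-17.9°) = 1.261 m; N'_1 = 20·cos(-17.9°) − 2·1.261 = 16.5; c'Δl = 14.63; W sinα = -6.1
Slice 2: Δl = 1.9/cos(-9.2°) = 1.925 m; N'_2 = 109·cos(-9.2°) − 22·1.925 = 65.3; c'Δl = 22.33; W sinα = -17.4
Slice 3: Δl = 1.8/cos0.9° = 1.800 m; N'_3 = 178·cos0.9° − 13·1.800 = 154.6; c'Δl = 20.88; W sinα = 2.8
Slice 4: Δl = 2.4/cos12.4° = 2.457 m; N'_4 = 253·cos12.4° − 39·2.457 = 151.3; c'Δl = 28.50; W sinα = 54.3
Slice 5: Δl = 3.1/cos28.5° = 3.527 m; N'_5 = 261·cos28.5° − 35·3.527 = 105.9; c'Δl = 40.92; W sinα = 124.5
Slice 6: Δl = 2.6/cos48.4° = 3.916 m; N'_6 = 98·cos48.4° − 10·3.916 = 25.9; c'Δl = 45.43; W sinα = 73.3
Σc'Δl = 172.7 kN/m; ΣN' = 519.4 kN/m; ΣW sinα = 231.4 kN/m
Resisting = 172.7 + 519.4·tan23.7° = 172.7 + 228.0 = 400.7 kN/m
FS = 400.7 / 231.4 = 1.732

FS = 1.73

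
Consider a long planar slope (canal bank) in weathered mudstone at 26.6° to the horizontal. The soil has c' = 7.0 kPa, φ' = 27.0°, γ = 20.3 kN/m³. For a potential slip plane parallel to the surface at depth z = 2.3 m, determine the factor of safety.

FS = 1.39

For an infinite slope with a slip plane parallel to the surface (no pore pressure): FS = [c' + γz cos²β tanφ'] / [γz sinβ cosβ].
γz = 20.3·2.3 = 46.69 kN/m²
Numerator = 7.0 + 46.69·cos²26.6°·tan27.0° = 7.0 + 46.69·0.7995·0.5095 = 26.020 kPa
Denominator = 46.69·sin26.6°·cos26.6° = 46.69·0.4478·0.8942 = 18.693 kPa
FS = 26.020 / 18.693 = 1.392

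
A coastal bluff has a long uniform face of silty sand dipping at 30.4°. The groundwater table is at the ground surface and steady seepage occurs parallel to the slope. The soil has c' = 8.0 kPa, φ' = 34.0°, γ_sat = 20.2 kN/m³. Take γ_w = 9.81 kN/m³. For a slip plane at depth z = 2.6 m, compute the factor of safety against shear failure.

FS = 0.94

With seepage parallel to the slope and the water table at the surface, the effective normal stress on the slip plane uses the buoyant unit weight γ' = γ_sat − γ_w while the driving shear stress uses γ_sat:
FS = [c' + γ' z cos²β tanφ'] / [γ_sat z sinβ cosβ]
γ' = 20.2 − 9.81 = 10.39 kN/m³
Numerator = 8.0 + 10.39·2.6·cos²30.4°·tan34.0° = 8.0 + 10.39·2.6·0.7439·0.6745 = 21.555 kPa
Denominator = 20.2·2.6·sin30.4°·cos30.4° = 20.2·2.6·0.5060·0.8625 = 22.923 kPa
FS = 21.555 / 22.923 = 0.940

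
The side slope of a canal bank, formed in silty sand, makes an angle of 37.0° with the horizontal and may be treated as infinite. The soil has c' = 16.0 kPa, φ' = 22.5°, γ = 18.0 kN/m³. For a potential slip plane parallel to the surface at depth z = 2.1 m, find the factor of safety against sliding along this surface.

For an infinite slope with a slip plane parallel to the surface (no pore pressure): FS = [c' + γz cos²β tanφ'] / [γz sinβ cosβ].
γz = 18.0·2.1 = 37.80 kN/m²
Numerator = 16.0 + 37.80·cos²37.0°·tan22.5° = 16.0 + 37.80·0.6378·0.4142 = 25.987 kPa
Denominator = 37.80·sin37.0°·cos37.0° = 37.80·0.6018·0.7986 = 18.168 kPa
FS = 25.987 / 18.168 = 1.430

FS = 1.43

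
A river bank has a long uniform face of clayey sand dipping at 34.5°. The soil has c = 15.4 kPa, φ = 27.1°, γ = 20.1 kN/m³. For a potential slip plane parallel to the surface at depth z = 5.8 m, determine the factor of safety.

FS = 1.03

For an infinite slope with a slip plane parallel to the surface (no pore pressure): FS = [c + γz cos²β tanφ] / [γz sinβ cosβ].
γz = 20.1·5.8 = 116.58 kN/m²
Numerator = 15.4 + 116.58·cos²34.5°·tan27.1° = 15.4 + 116.58·0.6792·0.5117 = 55.918 kPa
Denominator = 116.58·sin34.5°·cos34.5° = 116.58·0.5664·0.8241 = 54.418 kPa
FS = 55.918 / 54.418 = 1.028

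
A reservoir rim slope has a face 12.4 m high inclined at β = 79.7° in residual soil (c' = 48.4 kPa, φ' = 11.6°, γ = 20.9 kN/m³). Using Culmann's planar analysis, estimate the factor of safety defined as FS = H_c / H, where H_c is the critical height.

FS = 1.15

H_c = (4c'/γ) · sinβ cosφ' / [1 − cos(β − φ')]
    = (4·48.4/20.9) · sin79.7°·cos11.6° / [1 − cos68.1°]
    = 9.263 · 0.9638 / 0.6270 = 14.24 m
FS = H_c / H = 14.24 / 12.4 = 1.148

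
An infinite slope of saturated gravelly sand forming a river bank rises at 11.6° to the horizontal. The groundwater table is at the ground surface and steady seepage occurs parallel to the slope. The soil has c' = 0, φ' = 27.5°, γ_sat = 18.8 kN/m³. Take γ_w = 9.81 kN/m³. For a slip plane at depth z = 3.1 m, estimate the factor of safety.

FS = 1.21

With seepage parallel to the slope and the water table at the surface, the effective normal stress on the slip plane uses the buoyant unit weight γ' = γ_sat − γ_w while the driving shear stress uses γ_sat:
FS = [c' + γ' z cos²β tanφ'] / [γ_sat z sinβ cosβ]
(For c' = 0 this reduces to FS = (γ'/γ_sat)·tanφ'/tanβ.)
γ' = 18.8 − 9.81 = 8.99 kN/m³
Numerator = 0.0 + 8.99·3.1·cos²11.6°·tan27.5° = 0.0 + 8.99·3.1·0.9596·0.5206 = 13.921 kPa
Denominator = 18.8·3.1·sin11.6°·cos11.6° = 18.8·3.1·0.2011·0.9796 = 11.479 kPa
FS = 13.921 / 11.479 = 1.213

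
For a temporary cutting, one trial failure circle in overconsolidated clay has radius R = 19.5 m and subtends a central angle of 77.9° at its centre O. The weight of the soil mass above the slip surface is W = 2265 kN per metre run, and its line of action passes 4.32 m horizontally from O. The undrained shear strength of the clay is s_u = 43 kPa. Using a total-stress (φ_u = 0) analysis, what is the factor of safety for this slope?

FS = 2.27

Taking moments about the centre O, the resisting moment is provided by the undrained shear strength acting along the arc:
Arc length L_a = R·θ = 19.5·(77.9°·π/180) = 19.5·1.3596 = 26.51 m
M_R = s_u·L_a·R = 43·26.51·19.5 = 22230.7 kN·m/m
M_D = W·d = 2265·4.32 = 9784.8 kN·m/m
FS = M_R / M_D = 22230.7 / 9784.8 = 2.272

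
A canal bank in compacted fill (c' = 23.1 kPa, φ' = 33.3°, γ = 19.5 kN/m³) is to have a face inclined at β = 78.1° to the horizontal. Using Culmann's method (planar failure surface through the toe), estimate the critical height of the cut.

Culmann's analysis gives the critical failure plane at α_cr = (β + φ')/2 = (78.1 + 33.3)/2 = 55.7°, and the critical height
H_c = (4c'/γ) · sinβ cosφ' / [1 − cos(β − φ')]
    = (4·23.1/19.5) · sin78.1°·cos33.3° / [1 − cos(44.8°)]
    = 4.738 · 0.9785·0.8358 / [1 − 0.7096]
    = 4.738 · 0.8178 / 0.2904
    = 13.34 m

H_c = 13.34 m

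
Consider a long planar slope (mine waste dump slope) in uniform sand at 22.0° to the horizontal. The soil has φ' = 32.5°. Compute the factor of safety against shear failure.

FS = 1.58

For a dry cohesionless infinite slope the factor of safety is FS = tanφ' / tanβ.
FS = tan32.5° / tan22.0° = 0.6371 / 0.4040 = 1.577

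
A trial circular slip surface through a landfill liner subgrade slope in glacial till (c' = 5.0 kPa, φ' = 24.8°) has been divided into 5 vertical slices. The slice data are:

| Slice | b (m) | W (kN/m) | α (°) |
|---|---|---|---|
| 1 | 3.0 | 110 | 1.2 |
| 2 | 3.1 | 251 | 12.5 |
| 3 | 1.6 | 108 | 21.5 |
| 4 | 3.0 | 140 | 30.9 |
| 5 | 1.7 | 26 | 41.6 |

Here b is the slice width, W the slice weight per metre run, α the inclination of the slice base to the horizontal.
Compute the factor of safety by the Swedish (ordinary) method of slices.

Ordinary method of slices: FS = Σ[c'·Δl_i + (W_i cosα_i)·tanφ'] / Σ W_i sinα_i, with Δl_i = b_i / cosα_i.
Slice 1: Δl = 3.0/cos1.2° = 3.001 m; N'_1 = 110·cos1.2° = 110.0; c'Δl = 15.00; W sinα = 2.3
Slice 2: Δl = 3.1/cos12.5° = 3.175 m; N'_2 = 251·cos12.5° = 245.1; c'Δl = 15.88; W sinα = 54.3
Slice 3: Δl = 1.6/cos21.5° = 1.720 m; N'_3 = 108·cos21.5° = 100.5; c'Δl = 8.60; W sinα = 39.6
Slice 4: Δl = 3.0/cos30.9° = 3.496 m; N'_4 = 140·cos30.9° = 120.1; c'Δl = 17.48; W sinα = 71.9
Slice 5: Δl = 1.7/cos41.6° = 2.273 m; N'_5 = 26·cos41.6° = 19.4; c'Δl = 11.37; W sinα = 17.3
Σc'Δl = 68.3 kN/m; ΣN' = 595.1 kN/m; ΣW sinα = 185.4 kN/m
Resisting = 68.3 + 595.1·tan24.8° = 68.3 + 275.0 = 343.3 kN/m
FS = 343.3 / 185.4 = 1.852

FS = 1.85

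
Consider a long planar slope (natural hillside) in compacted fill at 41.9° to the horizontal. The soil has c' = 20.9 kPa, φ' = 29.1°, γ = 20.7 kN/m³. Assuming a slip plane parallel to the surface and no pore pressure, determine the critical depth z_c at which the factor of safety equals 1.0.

z_c = 5.35 m

Setting FS = 1.00 in FS = [c' + γz cos²β tanφ'] / [γz sinβ cosβ] and solving for z:
z = c' / [γ cosβ (FS·sinβ − cosβ·tanφ')]
  = 20.9 / [20.7·cos41.9°·(1.00·sin41.9° − cos41.9°·tan29.1°)]
  = 20.9 / [20.7·0.7443·(1.00·0.6678 − 0.7443·0.5566)]
  = 20.9 / 3.9066 = 5.350 m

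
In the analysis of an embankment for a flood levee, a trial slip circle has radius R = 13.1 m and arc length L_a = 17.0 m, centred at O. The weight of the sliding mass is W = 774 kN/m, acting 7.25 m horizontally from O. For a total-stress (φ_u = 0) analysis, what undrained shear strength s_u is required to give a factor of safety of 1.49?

s_u = 37.5 kPa

FS = s_u·L_a·R / (W·d), so s_u = FS·W·d / (L_a·R).
s_u = 1.49·774·7.25 / (17.00·13.1) = 8361.1 / 222.70 = 37.54 kPa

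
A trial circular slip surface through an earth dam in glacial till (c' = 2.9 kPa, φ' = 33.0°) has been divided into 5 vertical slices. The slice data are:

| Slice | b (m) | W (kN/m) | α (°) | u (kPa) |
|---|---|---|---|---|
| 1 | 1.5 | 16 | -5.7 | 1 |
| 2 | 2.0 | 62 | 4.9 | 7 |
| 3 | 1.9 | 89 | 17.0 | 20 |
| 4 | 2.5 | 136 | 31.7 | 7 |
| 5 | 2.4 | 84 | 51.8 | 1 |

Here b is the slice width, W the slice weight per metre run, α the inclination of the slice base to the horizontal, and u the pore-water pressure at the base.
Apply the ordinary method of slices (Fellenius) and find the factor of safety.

FS = 1.19

Ordinary method of slices: FS = Σ[c'·Δl_i + (W_i cosα_i − u_i·Δl_i)·tanφ'] / Σ W_i sinα_i, with Δl_i = b_i / cosα_i.
Slice 1: Δl = 1.5/cos(-5.7°) = 1.507 m; N'_1 = 16·cos(-5.7°) − 1·1.507 = 14.4; c'Δl = 4.37; W sinα = -1.6
Slice 2: Δl = 2.0/cos4.9° = 2.007 m; N'_2 = 62·cos4.9° − 7·2.007 = 47.7; c'Δl = 5.82; W sinα = 5.3
Slice 3: Δl = 1.9/cos17.0° = 1.987 m; N'_3 = 89·cos17.0° − 20·1.987 = 45.4; c'Δl = 5.76; W sinα = 26.0
Slice 4: Δl = 2.5/cos31.7° = 2.938 m; N'_4 = 136·cos31.7° − 7·2.938 = 95.1; c'Δl = 8.52; W sinα = 71.5
Slice 5: Δl = 2.4/cos51.8° = 3.881 m; N'_5 = 84·cos51.8° − 1·3.881 = 48.1; c'Δl = 11.25; W sinα = 66.0
Σc'Δl = 35.7 kN/m; ΣN' = 250.7 kN/m; ΣW sinα = 167.2 kN/m
Resisting = 35.7 + 250.7·tan33.0° = 35.7 + 162.8 = 198.5 kN/m
FS = 198.5 / 167.2 = 1.187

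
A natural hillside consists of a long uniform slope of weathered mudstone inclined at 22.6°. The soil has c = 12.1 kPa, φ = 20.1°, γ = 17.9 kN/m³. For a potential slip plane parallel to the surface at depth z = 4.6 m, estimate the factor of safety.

FS = 1.29

For an infinite slope with a slip plane parallel to the surface (no pore pressure): FS = [c + γz cos²β tanφ] / [γz sinβ cosβ].
γz = 17.9·4.6 = 82.34 kN/m²
Numerator = 12.1 + 82.34·cos²22.6°·tan20.1° = 12.1 + 82.34·0.8523·0.3659 = 37.782 kPa
Denominator = 82.34·sin22.6°·cos22.6° = 82.34·0.3843·0.9232 = 29.213 kPa
FS = 37.782 / 29.213 = 1.293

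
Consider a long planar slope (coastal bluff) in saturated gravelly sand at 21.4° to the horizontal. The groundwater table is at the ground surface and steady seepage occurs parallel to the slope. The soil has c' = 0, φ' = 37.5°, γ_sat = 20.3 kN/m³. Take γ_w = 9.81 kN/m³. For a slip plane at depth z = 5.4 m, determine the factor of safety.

FS = 1.01

With seepage parallel to the slope and the water table at the surface, the effective normal stress on the slip plane uses the buoyant unit weight γ' = γ_sat − γ_w while the driving shear stress uses γ_sat:
FS = [c' + γ' z cos²β tanφ'] / [γ_sat z sinβ cosβ]
(For c' = 0 this reduces to FS = (γ'/γ_sat)·tanφ'/tanβ.)
γ' = 20.3 − 9.81 = 10.49 kN/m³
Numerator = 0.0 + 10.49·5.4·cos²21.4°·tan37.5° = 0.0 + 10.49·5.4·0.8669·0.7673 = 37.679 kPa
Denominator = 20.3·5.4·sin21.4°·cos21.4° = 20.3·5.4·0.3649·0.9311 = 37.240 kPa
FS = 37.679 / 37.240 = 1.012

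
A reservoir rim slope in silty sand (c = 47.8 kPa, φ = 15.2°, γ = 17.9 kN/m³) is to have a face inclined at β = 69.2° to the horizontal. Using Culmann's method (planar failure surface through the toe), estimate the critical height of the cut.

H_c = 23.38 m

Culmann's analysis gives the critical failure plane at α_cr = (β + φ)/2 = (69.2 + 15.2)/2 = 42.2°, and the critical height
H_c = (4c/γ) · sinβ cosφ / [1 − cos(β − φ)]
    = (4·47.8/17.9) · sin69.2°·cos15.2° / [1 − cos(54.0°)]
    = 10.682 · 0.9348·0.9650 / [1 − 0.5878]
    = 10.682 · 0.9021 / 0.4122
    = 23.38 m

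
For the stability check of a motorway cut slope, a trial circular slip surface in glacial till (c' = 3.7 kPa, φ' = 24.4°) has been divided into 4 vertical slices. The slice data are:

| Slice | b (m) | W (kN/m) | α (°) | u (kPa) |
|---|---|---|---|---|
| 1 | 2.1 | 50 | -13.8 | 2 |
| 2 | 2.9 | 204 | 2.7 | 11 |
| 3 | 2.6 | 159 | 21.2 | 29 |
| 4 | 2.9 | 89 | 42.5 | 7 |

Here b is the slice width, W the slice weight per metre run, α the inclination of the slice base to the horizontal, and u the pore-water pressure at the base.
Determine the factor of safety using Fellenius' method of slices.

Ordinary method of slices: FS = Σ[c'·Δl_i + (W_i cosα_i − u_i·Δl_i)·tanφ'] / Σ W_i sinα_i, with Δl_i = b_i / cosα_i.
Slice 1: Δl = 2.1/cos(-13.8°) = 2.162 m; N'_1 = 50·cos(-13.8°) − 2·2.162 = 44.2; c'Δl = 8.00; W sinα = -11.9
Slice 2: Δl = 2.9/cos2.7° = 2.903 m; N'_2 = 204·cos2.7° − 11·2.903 = 171.8; c'Δl = 10.74; W sinα = 9.6
Slice 3: Δl = 2.6/cos21.2° = 2.789 m; N'_3 = 159·cos21.2° − 29·2.789 = 67.4; c'Δl = 10.32; W sinα = 57.5
Slice 4: Δl = 2.9/cos42.5° = 3.933 m; N'_4 = 89·cos42.5° − 7·3.933 = 38.1; c'Δl = 14.55; W sinα = 60.1
Σc'Δl = 43.6 kN/m; ΣN' = 321.5 kN/m; ΣW sinα = 115.3 kN/m
Resisting = 43.6 + 321.5·tan24.4° = 43.6 + 145.8 = 189.5 kN/m
FS = 189.5 / 115.3 = 1.643

FS = 1.64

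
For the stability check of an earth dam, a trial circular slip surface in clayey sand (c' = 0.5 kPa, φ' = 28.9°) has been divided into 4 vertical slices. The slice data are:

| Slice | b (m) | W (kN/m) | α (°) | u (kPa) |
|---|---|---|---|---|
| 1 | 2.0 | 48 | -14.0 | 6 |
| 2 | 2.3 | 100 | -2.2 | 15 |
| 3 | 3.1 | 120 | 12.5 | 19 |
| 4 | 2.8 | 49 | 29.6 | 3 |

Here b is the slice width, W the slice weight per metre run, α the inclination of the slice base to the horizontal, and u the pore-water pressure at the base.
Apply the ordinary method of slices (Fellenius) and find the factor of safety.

FS = 3.17

Ordinary method of slices: FS = Σ[c'·Δl_i + (W_i cosα_i − u_i·Δl_i)·tanφ'] / Σ W_i sinα_i, with Δl_i = b_i / cosα_i.
Slice 1: Δl = 2.0/cos(-14.0°) = 2.061 m; N'_1 = 48·cos(-14.0°) − 6·2.061 = 34.2; c'Δl = 1.03; W sinα = -11.6
Slice 2: Δl = 2.3/cos(-2.2°) = 2.302 m; N'_2 = 100·cos(-2.2°) − 15·2.302 = 65.4; c'Δl = 1.15; W sinα = -3.8
Slice 3: Δl = 3.1/cos12.5° = 3.175 m; N'_3 = 120·cos12.5° − 19·3.175 = 56.8; c'Δl = 1.59; W sinα = 26.0
Slice 4: Δl = 2.8/cos29.6° = 3.220 m; N'_4 = 49·cos29.6° − 3·3.220 = 32.9; c'Δl = 1.61; W sinα = 24.2
Σc'Δl = 5.4 kN/m; ΣN' = 189.4 kN/m; ΣW sinα = 34.7 kN/m
Resisting = 5.4 + 189.4·tan28.9° = 5.4 + 104.5 = 109.9 kN/m
FS = 109.9 / 34.7 = 3.165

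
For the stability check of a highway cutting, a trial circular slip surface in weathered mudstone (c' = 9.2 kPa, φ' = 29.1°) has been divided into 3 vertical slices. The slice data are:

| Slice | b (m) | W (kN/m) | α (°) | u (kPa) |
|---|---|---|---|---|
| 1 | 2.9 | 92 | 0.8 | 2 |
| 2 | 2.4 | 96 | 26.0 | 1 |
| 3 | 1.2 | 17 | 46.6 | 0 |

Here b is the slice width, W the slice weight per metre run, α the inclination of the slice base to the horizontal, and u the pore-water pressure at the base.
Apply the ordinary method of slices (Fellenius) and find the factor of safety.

Ordinary method of slices: FS = Σ[c'·Δl_i + (W_i cosα_i − u_i·Δl_i)·tanφ'] / Σ W_i sinα_i, with Δl_i = b_i / cosα_i.
Slice 1: Δl = 2.9/cos0.8° = 2.900 m; N'_1 = 92·cos0.8° − 2·2.900 = 86.2; c'Δl = 26.68; W sinα = 1.3
Slice 2: Δl = 2.4/cos26.0° = 2.670 m; N'_2 = 96·cos26.0° − 1·2.670 = 83.6; c'Δl = 24.57; W sinα = 42.1
Slice 3: Δl = 1.2/cos46.6° = 1.747 m; N'_3 = 17·cos46.6° − 0·1.747 = 11.7; c'Δl = 16.07; W sinα = 12.4
Σc'Δl = 67.3 kN/m; ΣN' = 181.5 kN/m; ΣW sinα = 55.7 kN/m
Resisting = 67.3 + 181.5·tan29.1° = 67.3 + 101.0 = 168.3 kN/m
FS = 168.3 / 55.7 = 3.021

FS = 3.02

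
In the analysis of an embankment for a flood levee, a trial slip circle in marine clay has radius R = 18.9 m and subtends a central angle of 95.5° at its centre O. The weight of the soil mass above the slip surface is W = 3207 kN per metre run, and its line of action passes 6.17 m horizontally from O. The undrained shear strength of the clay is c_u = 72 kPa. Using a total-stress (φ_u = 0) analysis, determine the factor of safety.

FS = 2.17

Taking moments about the centre O, the resisting moment is provided by the undrained shear strength acting along the arc:
Arc length L_a = R·θ = 18.9·(95.5°·π/180) = 18.9·1.6668 = 31.50 m
M_R = c_u·L_a·R = 72·31.50·18.9 = 42868.4 kN·m/m
M_D = W·d = 3207·6.17 = 19787.2 kN·m/m
FS = M_R / M_D = 42868.4 / 19787.2 = 2.166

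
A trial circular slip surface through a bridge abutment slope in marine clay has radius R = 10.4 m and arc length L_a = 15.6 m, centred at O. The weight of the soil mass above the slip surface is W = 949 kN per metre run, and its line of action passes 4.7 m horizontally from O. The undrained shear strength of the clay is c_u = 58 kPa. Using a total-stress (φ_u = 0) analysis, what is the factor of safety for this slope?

Taking moments about the centre O, the resisting moment is provided by the undrained shear strength acting along the arc:
M_R = c_u·L_a·R = 58·15.60·10.4 = 9409.9 kN·m/m
M_D = W·d = 949·4.7 = 4460.3 kN·m/m
FS = M_R / M_D = 9409.9 / 4460.3 = 2.110

FS = 2.11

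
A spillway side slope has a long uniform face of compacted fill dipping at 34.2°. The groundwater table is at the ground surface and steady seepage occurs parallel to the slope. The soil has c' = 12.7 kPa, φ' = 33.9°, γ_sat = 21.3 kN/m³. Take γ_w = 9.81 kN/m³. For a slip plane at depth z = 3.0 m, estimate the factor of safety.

FS = 0.96

With seepage parallel to the slope and the water table at the surface, the effective normal stress on the slip plane uses the buoyant unit weight γ' = γ_sat − γ_w while the driving shear stress uses γ_sat:
FS = [c' + γ' z cos²β tanφ'] / [γ_sat z sinβ cosβ]
γ' = 21.3 − 9.81 = 11.49 kN/m³
Numerator = 12.7 + 11.49·3.0·cos²34.2°·tan33.9° = 12.7 + 11.49·3.0·0.6841·0.6720 = 28.545 kPa
Denominator = 21.3·3.0·sin34.2°·cos34.2° = 21.3·3.0·0.5621·0.8271 = 29.706 kPa
FS = 28.545 / 29.706 = 0.961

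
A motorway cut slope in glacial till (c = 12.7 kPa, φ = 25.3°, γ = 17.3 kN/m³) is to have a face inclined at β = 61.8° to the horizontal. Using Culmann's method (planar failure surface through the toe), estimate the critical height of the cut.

H_c = 11.93 m

Culmann's analysis gives the critical failure plane at α_cr = (β + φ)/2 = (61.8 + 25.3)/2 = 43.5°, and the critical height
H_c = (4c/γ) · sinβ cosφ / [1 − cos(β − φ)]
    = (4·12.7/17.3) · sin61.8°·cos25.3° / [1 − cos(36.5°)]
    = 2.936 · 0.8813·0.9041 / [1 − 0.8039]
    = 2.936 · 0.7968 / 0.1961
    = 11.93 m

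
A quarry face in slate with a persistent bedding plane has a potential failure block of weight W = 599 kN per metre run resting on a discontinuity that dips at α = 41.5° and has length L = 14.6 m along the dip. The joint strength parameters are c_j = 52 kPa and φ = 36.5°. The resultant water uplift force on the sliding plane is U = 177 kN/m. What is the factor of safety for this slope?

FS = 2.42

Resolving the block weight along and normal to the plane and applying the Mohr–Coulomb strength on the joint:
N' = W cosα − U = 599·cos41.5° − 177 = 271.6 kN/m
Driving force T = W sinα = 599·sin41.5° = 396.9 kN/m
Resisting force R = c_j·L + N'·tanφ = 52·14.6 + 271.6·tan36.5° = 759.2 + 201.0 = 960.2 kN/m
FS = R / T = 960.2 / 396.9 = 2.419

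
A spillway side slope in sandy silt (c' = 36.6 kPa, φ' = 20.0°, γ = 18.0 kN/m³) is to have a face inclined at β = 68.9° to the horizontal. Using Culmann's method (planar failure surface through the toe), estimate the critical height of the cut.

Culmann's analysis gives the critical failure plane at α_cr = (β + φ')/2 = (68.9 + 20.0)/2 = 44.5°, and the critical height
H_c = (4c'/γ) · sinβ cosφ' / [1 − cos(β − φ')]
    = (4·36.6/18.0) · sin68.9°·cos20.0° / [1 − cos(48.9°)]
    = 8.133 · 0.9330·0.9397 / [1 − 0.6574]
    = 8.133 · 0.8767 / 0.3426
    = 20.81 m

H_c = 20.81 m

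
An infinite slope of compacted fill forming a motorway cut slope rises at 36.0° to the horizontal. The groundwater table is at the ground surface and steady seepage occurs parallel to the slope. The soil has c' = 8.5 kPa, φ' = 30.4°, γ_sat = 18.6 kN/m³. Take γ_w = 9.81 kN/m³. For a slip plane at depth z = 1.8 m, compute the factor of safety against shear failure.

FS = 0.92

With seepage parallel to the slope and the water table at the surface, the effective normal stress on the slip plane uses the buoyant unit weight γ' = γ_sat − γ_w while the driving shear stress uses γ_sat:
FS = [c' + γ' z cos²β tanφ'] / [γ_sat z sinβ cosβ]
γ' = 18.6 − 9.81 = 8.79 kN/m³
Numerator = 8.5 + 8.79·1.8·cos²36.0°·tan30.4° = 8.5 + 8.79·1.8·0.6545·0.5867 = 14.576 kPa
Denominator = 18.6·1.8·sin36.0°·cos36.0° = 18.6·1.8·0.5878·0.8090 = 15.921 kPa
FS = 14.576 / 15.921 = 0.916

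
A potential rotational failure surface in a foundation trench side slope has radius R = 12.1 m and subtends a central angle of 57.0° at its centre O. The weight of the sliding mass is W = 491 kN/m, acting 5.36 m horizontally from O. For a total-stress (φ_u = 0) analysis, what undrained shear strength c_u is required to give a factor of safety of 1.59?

FS = c_u·L_a·R / (W·d), so c_u = FS·W·d / (L_a·R).
Arc length L_a = R·θ = 12.1·(57.0°·π/180) = 12.1·0.9948 = 12.04 m
c_u = 1.59·491·5.36 / (12.04·12.1) = 4184.5 / 145.65 = 28.73 kPa

c_u = 28.7 kPa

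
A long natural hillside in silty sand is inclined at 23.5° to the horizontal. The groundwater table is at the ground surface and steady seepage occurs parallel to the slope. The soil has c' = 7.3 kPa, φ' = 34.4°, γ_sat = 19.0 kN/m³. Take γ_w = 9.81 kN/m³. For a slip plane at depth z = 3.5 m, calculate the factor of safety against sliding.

FS = 1.06

With seepage parallel to the slope and the water table at the surface, the effective normal stress on the slip plane uses the buoyant unit weight γ' = γ_sat − γ_w while the driving shear stress uses γ_sat:
FS = [c' + γ' z cos²β tanφ'] / [γ_sat z sinβ cosβ]
γ' = 19.0 − 9.81 = 9.19 kN/m³
Numerator = 7.3 + 9.19·3.5·cos²23.5°·tan34.4° = 7.3 + 9.19·3.5·0.8410·0.6847 = 25.822 kPa
Denominator = 19.0·3.5·sin23.5°·cos23.5° = 19.0·3.5·0.3987·0.9171 = 24.318 kPa
FS = 25.822 / 24.318 = 1.062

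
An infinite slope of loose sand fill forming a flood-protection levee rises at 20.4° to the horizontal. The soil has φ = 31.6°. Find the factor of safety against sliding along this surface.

For a dry cohesionless infinite slope the factor of safety is FS = tanφ / tanβ.
FS = tan31.6° / tan20.4° = 0.6152 / 0.3719 = 1.654

FS = 1.65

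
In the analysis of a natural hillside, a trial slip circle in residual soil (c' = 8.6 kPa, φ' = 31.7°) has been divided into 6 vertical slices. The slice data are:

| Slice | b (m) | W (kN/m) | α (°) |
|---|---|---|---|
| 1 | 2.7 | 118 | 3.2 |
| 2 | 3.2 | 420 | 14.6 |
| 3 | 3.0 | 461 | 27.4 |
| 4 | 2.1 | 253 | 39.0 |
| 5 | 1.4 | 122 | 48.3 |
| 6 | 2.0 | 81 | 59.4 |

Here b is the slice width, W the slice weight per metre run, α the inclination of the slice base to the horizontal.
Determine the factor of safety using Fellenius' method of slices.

Ordinary method of slices: FS = Σ[c'·Δl_i + (W_i cosα_i)·tanφ'] / Σ W_i sinα_i, with Δl_i = b_i / cosα_i.
Slice 1: Δl = 2.7/cos3.2° = 2.704 m; N'_1 = 118·cos3.2° = 117.8; c'Δl = 23.26; W sinα = 6.6
Slice 2: Δl = 3.2/cos14.6° = 3.307 m; N'_2 = 420·cos14.6° = 406.4; c'Δl = 28.44; W sinα = 105.9
Slice 3: Δl = 3.0/cos27.4° = 3.379 m; N'_3 = 461·cos27.4° = 409.3; c'Δl = 29.06; W sinα = 212.2
Slice 4: Δl = 2.1/cos39.0° = 2.702 m; N'_4 = 253·cos39.0° = 196.6; c'Δl = 23.24; W sinα = 159.2
Slice 5: Δl = 1.4/cos48.3° = 2.105 m; N'_5 = 122·cos48.3° = 81.2; c'Δl = 18.10; W sinα = 91.1
Slice 6: Δl = 2.0/cos59.4° = 3.929 m; N'_6 = 81·cos59.4° = 41.2; c'Δl = 33.79; W sinα = 69.7
Σc'Δl = 155.9 kN/m; ΣN' = 1252.5 kN/m; ΣW sinα = 644.6 kN/m
Resisting = 155.9 + 1252.5·tan31.7° = 155.9 + 773.6 = 929.5 kN/m
FS = 929.5 / 644.6 = 1.442

FS = 1.44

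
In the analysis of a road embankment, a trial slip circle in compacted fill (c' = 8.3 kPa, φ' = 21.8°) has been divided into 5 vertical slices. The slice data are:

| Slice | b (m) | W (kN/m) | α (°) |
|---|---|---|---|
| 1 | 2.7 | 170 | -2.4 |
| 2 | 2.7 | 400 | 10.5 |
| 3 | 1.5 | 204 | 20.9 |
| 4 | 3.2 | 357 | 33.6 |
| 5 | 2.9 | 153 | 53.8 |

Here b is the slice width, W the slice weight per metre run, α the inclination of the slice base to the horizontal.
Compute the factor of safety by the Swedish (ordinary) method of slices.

Ordinary method of slices: FS = Σ[c'·Δl_i + (W_i cosα_i)·tanφ'] / Σ W_i sinα_i, with Δl_i = b_i / cosα_i.
Slice 1: Δl = 2.7/cos(-2.4°) = 2.702 m; N'_1 = 170·cos(-2.4°) = 169.9; c'Δl = 22.43; W sinα = -7.1
Slice 2: Δl = 2.7/cos10.5° = 2.746 m; N'_2 = 400·cos10.5° = 393.3; c'Δl = 22.79; W sinα = 72.9
Slice 3: Δl = 1.5/cos20.9° = 1.606 m; N'_3 = 204·cos20.9° = 190.6; c'Δl = 13.33; W sinα = 72.8
Slice 4: Δl = 3.2/cos33.6° = 3.842 m; N'_4 = 357·cos33.6° = 297.4; c'Δl = 31.89; W sinα = 197.6
Slice 5: Δl = 2.9/cos53.8° = 4.910 m; N'_5 = 153·cos53.8° = 90.4; c'Δl = 40.75; W sinα = 123.5
Σc'Δl = 131.2 kN/m; ΣN' = 1141.4 kN/m; ΣW sinα = 459.6 kN/m
Resisting = 131.2 + 1141.4·tan21.8° = 131.2 + 456.5 = 587.7 kN/m
FS = 587.7 / 459.6 = 1.279

FS = 1.28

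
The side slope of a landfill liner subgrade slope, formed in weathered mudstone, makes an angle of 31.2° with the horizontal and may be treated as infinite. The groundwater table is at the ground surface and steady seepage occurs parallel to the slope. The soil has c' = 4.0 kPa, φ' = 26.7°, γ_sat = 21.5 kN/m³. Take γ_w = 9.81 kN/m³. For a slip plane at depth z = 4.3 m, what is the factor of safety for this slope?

FS = 0.55

With seepage parallel to the slope and the water table at the surface, the effective normal stress on the slip plane uses the buoyant unit weight γ' = γ_sat − γ_w while the driving shear stress uses γ_sat:
FS = [c' + γ' z cos²β tanφ'] / [γ_sat z sinβ cosβ]
γ' = 21.5 − 9.81 = 11.69 kN/m³
Numerator = 4.0 + 11.69·4.3·cos²31.2°·tan26.7° = 4.0 + 11.69·4.3·0.7316·0.5029 = 22.497 kPa
Denominator = 21.5·4.3·sin31.2°·cos31.2° = 21.5·4.3·0.5180·0.8554 = 40.965 kPa
FS = 22.497 / 40.965 = 0.549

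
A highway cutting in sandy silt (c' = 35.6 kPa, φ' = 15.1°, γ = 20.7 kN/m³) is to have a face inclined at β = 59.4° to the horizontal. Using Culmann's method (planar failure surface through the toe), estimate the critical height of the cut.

H_c = 20.11 m

Culmann's analysis gives the critical failure plane at α_cr = (β + φ')/2 = (59.4 + 15.1)/2 = 37.2°, and the critical height
H_c = (4c'/γ) · sinβ cosφ' / [1 − cos(β − φ')]
    = (4·35.6/20.7) · sin59.4°·cos15.1° / [1 − cos(44.3°)]
    = 6.879 · 0.8607·0.9655 / [1 − 0.7157]
    = 6.879 · 0.8310 / 0.2843
    = 20.11 m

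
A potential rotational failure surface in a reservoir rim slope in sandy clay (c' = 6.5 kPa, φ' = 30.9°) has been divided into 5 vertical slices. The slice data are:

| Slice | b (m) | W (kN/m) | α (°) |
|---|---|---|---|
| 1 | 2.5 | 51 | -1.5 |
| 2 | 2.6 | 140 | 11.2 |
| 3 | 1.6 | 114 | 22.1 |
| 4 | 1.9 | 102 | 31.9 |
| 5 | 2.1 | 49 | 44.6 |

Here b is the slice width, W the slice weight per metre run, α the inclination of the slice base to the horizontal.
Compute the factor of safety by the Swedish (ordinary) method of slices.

Ordinary method of slices: FS = Σ[c'·Δl_i + (W_i cosα_i)·tanφ'] / Σ W_i sinα_i, with Δl_i = b_i / cosα_i.
Slice 1: Δl = 2.5/cos(-1.5°) = 2.501 m; N'_1 = 51·cos(-1.5°) = 51.0; c'Δl = 16.26; W sinα = -1.3
Slice 2: Δl = 2.6/cos11.2° = 2.650 m; N'_2 = 140·cos11.2° = 137.3; c'Δl = 17.23; W sinα = 27.2
Slice 3: Δl = 1.6/cos22.1° = 1.727 m; N'_3 = 114·cos22.1° = 105.6; c'Δl = 11.22; W sinα = 42.9
Slice 4: Δl = 1.9/cos31.9° = 2.238 m; N'_4 = 102·cos31.9° = 86.6; c'Δl = 14.55; W sinα = 53.9
Slice 5: Δl = 2.1/cos44.6° = 2.949 m; N'_5 = 49·cos44.6° = 34.9; c'Δl = 19.17; W sinα = 34.4
Σc'Δl = 78.4 kN/m; ΣN' = 415.4 kN/m; ΣW sinα = 157.1 kN/m
Resisting = 78.4 + 415.4·tan30.9° = 78.4 + 248.6 = 327.1 kN/m
FS = 327.1 / 157.1 = 2.082

FS = 2.08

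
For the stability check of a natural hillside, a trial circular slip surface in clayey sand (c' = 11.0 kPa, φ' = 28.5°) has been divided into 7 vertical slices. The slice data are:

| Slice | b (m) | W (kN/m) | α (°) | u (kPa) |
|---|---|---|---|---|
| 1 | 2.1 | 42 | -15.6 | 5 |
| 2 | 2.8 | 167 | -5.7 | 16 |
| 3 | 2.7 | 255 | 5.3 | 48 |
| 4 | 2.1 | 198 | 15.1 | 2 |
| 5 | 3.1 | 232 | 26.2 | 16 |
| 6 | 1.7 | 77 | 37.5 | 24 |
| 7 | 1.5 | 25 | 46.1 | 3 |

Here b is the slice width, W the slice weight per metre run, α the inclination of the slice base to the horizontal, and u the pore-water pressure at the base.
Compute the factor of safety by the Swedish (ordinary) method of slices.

Ordinary method of slices: FS = Σ[c'·Δl_i + (W_i cosα_i − u_i·Δl_i)·tanφ'] / Σ W_i sinα_i, with Δl_i = b_i / cosα_i.
Slice 1: Δl = 2.1/cos(-15.6°) = 2.180 m; N'_1 = 42·cos(-15.6°) − 5·2.180 = 29.6; c'Δl = 23.98; W sinα = -11.3
Slice 2: Δl = 2.8/cos(-5.7°) = 2.814 m; N'_2 = 167·cos(-5.7°) − 16·2.814 = 121.2; c'Δl = 30.95; W sinα = -16.6
Slice 3: Δl = 2.7/cos5.3° = 2.712 m; N'_3 = 255·cos5.3° − 48·2.712 = 123.8; c'Δl = 29.83; W sinα = 23.6
Slice 4: Δl = 2.1/cos15.1° = 2.175 m; N'_4 = 198·cos15.1° − 2·2.175 = 186.8; c'Δl = 23.93; W sinα = 51.6
Slice 5: Δl = 3.1/cos26.2° = 3.455 m; N'_5 = 232·cos26.2° − 16·3.455 = 152.9; c'Δl = 38.00; W sinα = 102.4
Slice 6: Δl = 1.7/cos37.5° = 2.143 m; N'_6 = 77·cos37.5° − 24·2.143 = 9.7; c'Δl = 23.57; W sinα = 46.9
Slice 7: Δl = 1.5/cos46.1° = 2.163 m; N'_7 = 25·cos46.1° − 3·2.163 = 10.8; c'Δl = 23.80; W sinα = 18.0
Σc'Δl = 194.1 kN/m; ΣN' = 634.7 kN/m; ΣW sinα = 214.6 kN/m
Resisting = 194.1 + 634.7·tan28.5° = 194.1 + 344.6 = 538.7 kN/m
FS = 538.7 / 214.6 = 2.510

FS = 2.51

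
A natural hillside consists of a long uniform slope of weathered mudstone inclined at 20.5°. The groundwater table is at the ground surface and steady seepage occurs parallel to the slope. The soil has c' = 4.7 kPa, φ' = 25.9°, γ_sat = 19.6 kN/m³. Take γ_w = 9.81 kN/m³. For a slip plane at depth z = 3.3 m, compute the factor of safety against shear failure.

With seepage parallel to the slope and the water table at the surface, the effective normal stress on the slip plane uses the buoyant unit weight γ' = γ_sat − γ_w while the driving shear stress uses γ_sat:
FS = [c' + γ' z cos²β tanφ'] / [γ_sat z sinβ cosβ]
γ' = 19.6 − 9.81 = 9.79 kN/m³
Numerator = 4.7 + 9.79·3.3·cos²20.5°·tan25.9° = 4.7 + 9.79·3.3·0.8774·0.4856 = 18.463 kPa
Denominator = 19.6·3.3·sin20.5°·cos20.5° = 19.6·3.3·0.3502·0.9367 = 21.217 kPa
FS = 18.463 / 21.217 = 0.870

FS = 0.87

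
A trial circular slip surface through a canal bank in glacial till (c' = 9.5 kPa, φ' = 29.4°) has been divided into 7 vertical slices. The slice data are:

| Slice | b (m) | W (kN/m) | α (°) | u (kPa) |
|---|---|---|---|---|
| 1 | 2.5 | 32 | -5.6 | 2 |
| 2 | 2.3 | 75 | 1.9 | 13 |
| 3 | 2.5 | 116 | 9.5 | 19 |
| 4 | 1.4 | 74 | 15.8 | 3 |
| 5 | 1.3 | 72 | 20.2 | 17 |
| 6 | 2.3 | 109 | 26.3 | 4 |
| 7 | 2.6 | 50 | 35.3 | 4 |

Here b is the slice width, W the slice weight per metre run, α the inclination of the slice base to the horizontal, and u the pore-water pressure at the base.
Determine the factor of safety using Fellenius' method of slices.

FS = 2.54

Ordinary method of slices: FS = Σ[c'·Δl_i + (W_i cosα_i − u_i·Δl_i)·tanφ'] / Σ W_i sinα_i, with Δl_i = b_i / cosα_i.
Slice 1: Δl = 2.5/cos(-5.6°) = 2.512 m; N'_1 = 32·cos(-5.6°) − 2·2.512 = 26.8; c'Δl = 23.86; W sinα = -3.1
Slice 2: Δl = 2.3/cos1.9° = 2.301 m; N'_2 = 75·cos1.9° − 13·2.301 = 45.0; c'Δl = 21.86; W sinα = 2.5
Slice 3: Δl = 2.5/cos9.5° = 2.535 m; N'_3 = 116·cos9.5° − 19·2.535 = 66.2; c'Δl = 24.08; W sinα = 19.1
Slice 4: Δl = 1.4/cos15.8° = 1.455 m; N'_4 = 74·cos15.8° − 3·1.455 = 66.8; c'Δl = 13.82; W sinα = 20.1
Slice 5: Δl = 1.3/cos20.2° = 1.385 m; N'_5 = 72·cos20.2° − 17·1.385 = 44.0; c'Δl = 13.16; W sinα = 24.9
Slice 6: Δl = 2.3/cos26.3° = 2.566 m; N'_6 = 109·cos26.3° − 4·2.566 = 87.5; c'Δl = 24.37; W sinα = 48.3
Slice 7: Δl = 2.6/cos35.3° = 3.186 m; N'_7 = 50·cos35.3° − 4·3.186 = 28.1; c'Δl = 30.26; W sinα = 28.9
Σc'Δl = 151.4 kN/m; ΣN' = 364.5 kN/m; ΣW sinα = 140.7 kN/m
Resisting = 151.4 + 364.5·tan29.4° = 151.4 + 205.4 = 356.8 kN/m
FS = 356.8 / 140.7 = 2.536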